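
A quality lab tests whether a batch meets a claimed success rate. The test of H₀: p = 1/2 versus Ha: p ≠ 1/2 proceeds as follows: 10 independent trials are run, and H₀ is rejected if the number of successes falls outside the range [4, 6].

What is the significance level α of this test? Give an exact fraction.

The significance level is the null-hypothesis probability of the rejection region {≤3} ∪ {≥7}.
The two tails are symmetric, so α = 2·(1 + 10 + 45 + 120)/2^10 = 352/1024 = 11/32.

11/32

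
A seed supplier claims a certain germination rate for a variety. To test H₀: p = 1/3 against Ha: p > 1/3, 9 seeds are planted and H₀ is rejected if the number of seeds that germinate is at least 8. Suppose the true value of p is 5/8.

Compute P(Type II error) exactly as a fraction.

3803679/4194304

Under the alternative p = 5/8, K ~ Binomial(9, 5/8); β is the probability the test does not reject, P(K < 8).
Equivalently, β = 1 − P(K ≥ 8) = 3803679/4194304.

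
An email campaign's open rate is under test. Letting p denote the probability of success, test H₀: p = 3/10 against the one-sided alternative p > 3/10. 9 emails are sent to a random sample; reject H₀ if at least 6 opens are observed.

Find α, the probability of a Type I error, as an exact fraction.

Under H₀, Y ~ Binomial(9, 3/10), and α = P(Y ≥ 6).
Adding the binomial terms for j = 6 through 9 with p = 3/10 yields 12647421/500000000.

12647421/500000000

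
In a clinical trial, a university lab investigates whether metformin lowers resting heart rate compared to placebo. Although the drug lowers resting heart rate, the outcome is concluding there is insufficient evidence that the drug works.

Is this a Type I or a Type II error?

Type II error

The null hypothesis here is that the drug has no effect on resting heart rate.
'Concluding there is insufficient evidence that the drug works' corresponds to failing to reject H₀.
H₀ was not rejected but H₀ is false — a Type II error (false negative).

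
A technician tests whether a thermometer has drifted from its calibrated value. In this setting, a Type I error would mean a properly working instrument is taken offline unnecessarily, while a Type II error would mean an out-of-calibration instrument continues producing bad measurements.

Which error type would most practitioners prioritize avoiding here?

The Type II consequence (an out-of-calibration instrument continues producing bad measurements) is more severe than the Type I consequence (a properly working instrument is taken offline unnecessarily).

Type II error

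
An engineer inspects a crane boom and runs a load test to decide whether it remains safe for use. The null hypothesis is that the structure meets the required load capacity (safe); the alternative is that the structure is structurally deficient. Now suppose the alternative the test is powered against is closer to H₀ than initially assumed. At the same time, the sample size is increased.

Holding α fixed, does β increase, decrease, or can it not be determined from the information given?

The first change alone would make β increase; the second alone would make β decrease. Which effect dominates depends on the magnitudes, which are not given.

Cannot be determined from the information given.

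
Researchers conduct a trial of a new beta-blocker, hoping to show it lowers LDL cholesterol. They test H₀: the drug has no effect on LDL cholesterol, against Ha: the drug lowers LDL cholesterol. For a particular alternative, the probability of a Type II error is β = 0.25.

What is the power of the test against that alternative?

Power = 1 − β = 1 − 0.25 = 0.75.

0.75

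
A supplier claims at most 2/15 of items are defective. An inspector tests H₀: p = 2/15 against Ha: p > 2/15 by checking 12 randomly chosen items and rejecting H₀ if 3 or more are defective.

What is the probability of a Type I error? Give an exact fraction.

5408352292624/25949267578125

The significance level is the probability, assuming p = 2/15, of seeing 3 or more defectives in 12 draws.
Via the complement, α = 1 − Σ_{j=0}^{2} C(12,j)(2/15)^j(13/15)^{12-j} = 5408352292624/25949267578125.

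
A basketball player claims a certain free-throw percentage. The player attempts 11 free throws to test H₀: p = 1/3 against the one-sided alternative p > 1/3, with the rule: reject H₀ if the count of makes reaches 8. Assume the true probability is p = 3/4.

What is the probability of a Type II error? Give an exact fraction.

A Type II error is failing to reject when Ha holds: with p = 3/4, β = P(K ≤ 7).
Adding the binomial probabilities P(K=0)+…+P(K=7) at p = 3/4 gives 150311/524288.

150311/524288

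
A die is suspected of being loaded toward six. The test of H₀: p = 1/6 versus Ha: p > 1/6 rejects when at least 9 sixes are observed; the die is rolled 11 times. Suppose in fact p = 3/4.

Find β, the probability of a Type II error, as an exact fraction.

A Type II error is failing to reject when Ha holds: with p = 3/4, β = P(X ≤ 8).
Summing C(11,j)·(3/4)^j·(1/4)^{11-j} for j = 0..8 gives 2285053/4194304.

2285053/4194304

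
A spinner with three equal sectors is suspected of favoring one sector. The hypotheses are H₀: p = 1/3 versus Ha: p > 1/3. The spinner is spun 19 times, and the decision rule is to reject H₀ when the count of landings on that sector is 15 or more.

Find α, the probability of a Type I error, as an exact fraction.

The Type I error probability is α = P(K ≥ 15) computed under H₀, where K ~ Binomial(19, 1/3).
P(K ≥ 15) = Σ_{j=15}^{19} C(19,j)·(1/3)^j·(2/3)^{19-j} = 23497/387420489.

23497/387420489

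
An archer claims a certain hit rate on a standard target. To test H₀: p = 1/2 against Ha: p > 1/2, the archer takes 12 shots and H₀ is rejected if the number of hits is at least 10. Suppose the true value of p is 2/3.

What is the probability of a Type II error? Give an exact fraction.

β = P(fail to reject H₀ | Ha true) = P(K ≤ 9 | p = 2/3), K ~ Binomial(12, 2/3).
Summing C(12,j)·(2/3)^j·(1/3)^{12-j} for j = 0..9 gives 435185/531441.

435185/531441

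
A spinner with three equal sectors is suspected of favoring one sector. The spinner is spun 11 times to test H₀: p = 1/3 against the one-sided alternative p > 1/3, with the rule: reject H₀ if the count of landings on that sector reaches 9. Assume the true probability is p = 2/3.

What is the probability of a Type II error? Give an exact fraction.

1675/2187

A Type II error is failing to reject when Ha holds: with p = 2/3, β = P(X ≤ 8).
Adding the binomial probabilities P(X=0)+…+P(X=8) at p = 2/3 gives 1675/2187.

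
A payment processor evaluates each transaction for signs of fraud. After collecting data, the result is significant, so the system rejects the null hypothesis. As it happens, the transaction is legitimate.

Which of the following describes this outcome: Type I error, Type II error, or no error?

Type I error

The conventional null hypothesis here is that the transaction is legitimate.
H₀ was rejected, but H₀ is actually true.
Rejecting a true null hypothesis is a Type I error (false positive).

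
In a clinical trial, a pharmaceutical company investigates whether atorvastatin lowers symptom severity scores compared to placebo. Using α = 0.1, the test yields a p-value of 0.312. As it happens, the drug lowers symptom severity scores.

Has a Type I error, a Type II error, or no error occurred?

Type II error

The conventional null hypothesis is that the drug has no effect on symptom severity scores.
Since p = 0.312 ≥ α = 0.1, H₀ is not rejected.
H₀ is false (actually the drug lowers symptom severity scores).
Failing to reject a false H₀ is a Type II error.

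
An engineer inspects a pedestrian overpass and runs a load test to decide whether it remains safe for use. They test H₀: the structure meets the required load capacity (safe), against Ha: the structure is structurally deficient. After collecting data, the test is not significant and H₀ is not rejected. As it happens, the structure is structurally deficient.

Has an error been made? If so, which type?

Type II error

H₀ was not rejected, but H₀ is actually false.
Failing to reject a false null hypothesis is a Type II error (false negative).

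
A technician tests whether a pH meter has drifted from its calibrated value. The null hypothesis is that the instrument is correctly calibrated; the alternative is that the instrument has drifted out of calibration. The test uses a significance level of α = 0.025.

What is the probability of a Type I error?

0.025

The significance level α is, by definition, the probability of a Type I error — P(reject H₀ | H₀ true).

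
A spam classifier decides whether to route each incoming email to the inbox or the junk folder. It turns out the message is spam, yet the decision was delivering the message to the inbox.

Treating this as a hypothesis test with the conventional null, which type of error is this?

The null hypothesis here is that the message is legitimate (not spam).
'Delivering the message to the inbox' corresponds to failing to reject H₀.
H₀ was not rejected but H₀ is false — a Type II error (false negative).

Type II error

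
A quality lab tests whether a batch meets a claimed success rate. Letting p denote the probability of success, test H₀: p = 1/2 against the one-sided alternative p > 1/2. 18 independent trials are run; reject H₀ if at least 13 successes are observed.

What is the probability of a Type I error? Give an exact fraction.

Under H₀, S ~ Binomial(18, 1/2), and α = P(S ≥ 13).
P(S ≥ 13) = [C(18,13) + C(18,14) + C(18,15) + C(18,16) + C(18,17) + C(18,18)] / 2^18 = (8568 + 3060 + 816 + 153 + 18 + 1) / 262144 = 12616/262144 = 1577/32768.

1577/32768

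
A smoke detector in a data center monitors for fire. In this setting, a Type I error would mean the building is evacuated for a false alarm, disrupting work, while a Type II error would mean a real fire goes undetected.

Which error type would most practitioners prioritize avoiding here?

Type II error

The Type II consequence (a real fire goes undetected) is more severe than the Type I consequence (the building is evacuated for a false alarm, disrupting work).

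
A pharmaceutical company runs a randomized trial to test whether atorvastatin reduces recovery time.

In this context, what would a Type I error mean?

With the conventional null hypothesis that the drug has no effect on recovery time:
A Type I error is rejecting H₀ when H₀ is true.
Here that means concluding that the drug is effective when actually the drug has no effect on recovery time.

A Type I error would mean concluding that the drug reduces recovery time when in fact the drug has no effect on recovery time.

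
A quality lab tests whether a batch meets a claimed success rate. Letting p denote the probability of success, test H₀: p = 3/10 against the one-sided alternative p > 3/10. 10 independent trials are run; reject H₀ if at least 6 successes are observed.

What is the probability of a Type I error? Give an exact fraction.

236744937/5000000000

Under H₀, S ~ Binomial(10, 3/10), and α = P(S ≥ 6).
Adding the binomial terms for j = 6 through 10 with p = 3/10 yields 236744937/5000000000.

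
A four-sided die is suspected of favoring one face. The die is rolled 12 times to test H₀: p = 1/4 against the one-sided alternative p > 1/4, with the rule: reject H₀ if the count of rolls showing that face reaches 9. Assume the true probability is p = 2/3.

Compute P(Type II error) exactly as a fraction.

107515/177147

A Type II error is failing to reject when Ha holds: with p = 2/3, β = P(K ≤ 8).
Summing C(12,j)·(2/3)^j·(1/3)^{12-j} for j = 0..8 gives 107515/177147.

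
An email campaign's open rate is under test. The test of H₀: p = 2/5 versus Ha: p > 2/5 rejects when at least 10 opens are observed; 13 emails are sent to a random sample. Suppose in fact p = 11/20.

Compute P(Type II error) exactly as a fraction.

1857697115702463/2048000000000000

Under the alternative p = 11/20, K ~ Binomial(13, 11/20); β is the probability the test does not reject, P(K < 10).
Adding the binomial probabilities P(K=0)+…+P(K=9) at p = 11/20 gives 1857697115702463/2048000000000000.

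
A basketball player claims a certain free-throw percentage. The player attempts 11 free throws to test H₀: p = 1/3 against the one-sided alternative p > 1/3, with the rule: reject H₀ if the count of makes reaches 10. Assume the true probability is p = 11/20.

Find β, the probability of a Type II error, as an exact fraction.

20194688329389/20480000000000

β = P(fail to reject H₀ | Ha true) = P(X ≤ 9 | p = 11/20), X ~ Binomial(11, 11/20).
Adding the binomial probabilities P(X=0)+…+P(X=9) at p = 11/20 gives 20194688329389/20480000000000.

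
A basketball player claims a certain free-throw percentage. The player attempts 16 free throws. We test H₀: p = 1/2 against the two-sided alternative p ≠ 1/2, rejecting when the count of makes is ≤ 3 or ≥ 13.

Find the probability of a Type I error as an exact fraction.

The significance level is the null-hypothesis probability of the rejection region {≤3} ∪ {≥13}.
Each tail has probability (1 + 16 + 120 + 560)/65536; doubling gives α = 1394/65536 = 697/32768.

697/32768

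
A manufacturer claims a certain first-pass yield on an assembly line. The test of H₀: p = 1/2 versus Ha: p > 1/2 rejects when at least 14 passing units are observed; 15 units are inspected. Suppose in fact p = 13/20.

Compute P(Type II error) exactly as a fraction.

16151694793243741949/16384000000000000000

Under the alternative p = 13/20, S ~ Binomial(15, 13/20); β is the probability the test does not reject, P(S < 14).
Equivalently, β = 1 − P(S ≥ 14) = 16151694793243741949/16384000000000000000.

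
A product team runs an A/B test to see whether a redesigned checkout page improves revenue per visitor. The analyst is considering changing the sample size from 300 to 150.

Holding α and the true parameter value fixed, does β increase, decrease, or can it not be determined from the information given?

Reducing n widens both sampling distributions, so the test has less ability to distinguish Ha from H₀.

It increases.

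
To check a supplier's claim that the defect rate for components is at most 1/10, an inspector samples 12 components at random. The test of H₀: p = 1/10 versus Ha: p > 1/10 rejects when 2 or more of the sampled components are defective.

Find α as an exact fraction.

340997748211/1000000000000

Under H₀, Y ~ Binomial(12, 1/10); the Type I error rate is P(Y ≥ 2).
Via the complement, α = 1 − Σ_{j=0}^{1} C(12,j)(1/10)^j(9/10)^{12-j} = 340997748211/1000000000000.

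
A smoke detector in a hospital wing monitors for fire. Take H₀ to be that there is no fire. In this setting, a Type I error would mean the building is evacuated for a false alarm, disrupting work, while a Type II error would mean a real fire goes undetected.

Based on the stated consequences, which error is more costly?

The Type II consequence (a real fire goes undetected) is more severe than the Type I consequence (the building is evacuated for a false alarm, disrupting work).

Type II error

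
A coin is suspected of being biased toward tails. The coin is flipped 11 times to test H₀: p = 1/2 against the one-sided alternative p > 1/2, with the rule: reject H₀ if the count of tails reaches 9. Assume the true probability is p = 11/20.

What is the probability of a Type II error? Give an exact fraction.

A Type II error is failing to reject when Ha holds: with p = 11/20, β = P(K ≤ 8).
Equivalently, β = 1 − P(K ≥ 9) = 38288445266097/40960000000000.

38288445266097/40960000000000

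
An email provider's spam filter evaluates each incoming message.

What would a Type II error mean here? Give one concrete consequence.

A Type II error would mean concluding that the message is legitimate (not spam) (or at least failing to establish that the message is spam) when in fact the message is spam. Consequence: spam reaches the user's inbox.

With the conventional null hypothesis that the message is legitimate (not spam):
A Type II error is failing to reject H₀ when H₀ is false.
Here that means delivering the message to the inbox when actually the message is spam.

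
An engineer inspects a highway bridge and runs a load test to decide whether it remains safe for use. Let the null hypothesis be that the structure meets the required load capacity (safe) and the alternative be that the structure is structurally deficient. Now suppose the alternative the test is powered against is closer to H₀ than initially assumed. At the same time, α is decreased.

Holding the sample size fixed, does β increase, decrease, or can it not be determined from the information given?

It increases.

When the true parameter is near the null value, the test has a harder time distinguishing Ha from H₀. A smaller α moves the rejection region further into the tail. With the alternative true, more outcomes now fall outside the rejection region, so failing to reject becomes more likely. Both changes push β in the same direction.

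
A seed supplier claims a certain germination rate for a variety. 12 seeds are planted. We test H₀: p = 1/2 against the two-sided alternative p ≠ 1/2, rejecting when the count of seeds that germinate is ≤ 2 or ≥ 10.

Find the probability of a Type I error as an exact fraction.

The significance level is the null-hypothesis probability of the rejection region {≤2} ∪ {≥10}.
By symmetry, α = 2·P(K ≤ 2) = 2·(1 + 12 + 66)/4096 = 158/4096 = 79/2048.

79/2048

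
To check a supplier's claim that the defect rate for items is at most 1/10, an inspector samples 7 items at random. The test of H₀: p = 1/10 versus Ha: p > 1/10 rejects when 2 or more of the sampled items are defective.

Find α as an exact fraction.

The significance level is the probability, assuming p = 1/10, of seeing 2 or more defectives in 7 draws.
α = 1 − P(Y ≤ 1) = 1 − 531441/625000 = 93559/625000.

93559/625000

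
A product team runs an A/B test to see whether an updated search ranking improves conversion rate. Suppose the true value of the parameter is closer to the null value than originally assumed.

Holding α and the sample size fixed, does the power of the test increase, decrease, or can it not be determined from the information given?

It decreases.

A smaller true effect puts the Ha sampling distribution closer to H₀, so more of it falls in the non-rejection region.
Since power = 1 − β and β increases, power decreases.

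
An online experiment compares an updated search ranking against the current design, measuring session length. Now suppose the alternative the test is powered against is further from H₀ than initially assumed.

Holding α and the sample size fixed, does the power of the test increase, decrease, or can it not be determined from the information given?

It increases.

A bigger departure from H₀ is easier for the test to detect, so it fails to reject less often.
Since power = 1 − β and β decreases, power increases.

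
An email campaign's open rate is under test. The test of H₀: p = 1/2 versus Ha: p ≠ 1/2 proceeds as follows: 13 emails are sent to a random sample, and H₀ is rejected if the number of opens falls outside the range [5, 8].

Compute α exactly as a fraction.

1093/4096

α = P(S ≤ 4 or S ≥ 9 | p = 1/2), S ~ Binomial(13, 1/2).
Each tail has probability (1 + 13 + 78 + 286 + 715)/8192; doubling gives α = 2186/8192 = 1093/4096.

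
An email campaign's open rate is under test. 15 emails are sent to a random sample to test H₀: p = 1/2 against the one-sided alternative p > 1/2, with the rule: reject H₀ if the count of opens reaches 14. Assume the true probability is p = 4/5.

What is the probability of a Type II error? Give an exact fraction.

A Type II error is failing to reject when Ha holds: with p = 4/5, β = P(S ≤ 13).
Adding the binomial probabilities P(S=0)+…+P(S=13) at p = 4/5 gives 25417304461/30517578125.

25417304461/30517578125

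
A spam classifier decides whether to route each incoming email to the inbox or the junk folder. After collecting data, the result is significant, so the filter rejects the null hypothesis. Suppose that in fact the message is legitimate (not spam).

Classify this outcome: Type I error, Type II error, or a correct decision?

The conventional null hypothesis here is that the message is legitimate (not spam).
H₀ was rejected, but H₀ is actually true.
Rejecting a true null hypothesis is a Type I error (false positive).

Type I error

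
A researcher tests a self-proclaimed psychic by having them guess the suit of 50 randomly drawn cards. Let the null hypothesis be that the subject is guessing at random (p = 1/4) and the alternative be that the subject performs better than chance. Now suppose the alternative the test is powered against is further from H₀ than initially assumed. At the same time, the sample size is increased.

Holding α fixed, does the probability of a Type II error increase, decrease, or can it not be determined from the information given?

The further the true parameter sits from the null value, the more of the Ha sampling distribution falls in the rejection region. A larger sample reduces the standard error, pulling the sampling distribution under Ha further from the non-rejection region. Both changes push β in the same direction.

It decreases.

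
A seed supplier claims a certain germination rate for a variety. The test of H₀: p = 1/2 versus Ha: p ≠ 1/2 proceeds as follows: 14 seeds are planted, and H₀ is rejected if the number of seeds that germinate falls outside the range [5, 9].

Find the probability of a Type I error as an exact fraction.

Under H₀, X ~ Binomial(14, 1/2); α is the probability of landing in either tail, P(X ≤ 4) + P(X ≥ 10).
The two tails are symmetric, so α = 2·(1 + 14 + 91 + 364 + 1001)/2^14 = 2942/16384 = 1471/8192.

1471/8192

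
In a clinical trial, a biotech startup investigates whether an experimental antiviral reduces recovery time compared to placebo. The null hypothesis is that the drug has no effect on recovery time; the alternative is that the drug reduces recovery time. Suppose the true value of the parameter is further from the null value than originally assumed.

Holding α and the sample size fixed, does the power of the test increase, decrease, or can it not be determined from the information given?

It increases.

The further the true parameter sits from the null value, the more of the Ha sampling distribution falls in the rejection region.
Since power = 1 − β and β decreases, power increases.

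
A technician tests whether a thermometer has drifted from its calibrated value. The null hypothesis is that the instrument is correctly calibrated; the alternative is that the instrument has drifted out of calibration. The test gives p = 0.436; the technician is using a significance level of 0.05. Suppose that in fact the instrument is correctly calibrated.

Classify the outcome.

Neither — the decision is correct.

Since p = 0.436 ≥ α = 0.05, H₀ is not rejected.
H₀ is true (actually the instrument is correctly calibrated).
The decision matches the true state — no error.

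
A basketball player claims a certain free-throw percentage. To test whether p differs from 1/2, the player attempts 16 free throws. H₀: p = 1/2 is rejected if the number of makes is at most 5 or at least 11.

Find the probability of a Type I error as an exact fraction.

6885/32768

Under H₀, K ~ Binomial(16, 1/2); α is the probability of landing in either tail, P(K ≤ 5) + P(K ≥ 11).
Each tail has probability (1 + 16 + 120 + 560 + 1820 + 4368)/65536; doubling gives α = 13770/65536 = 6885/32768.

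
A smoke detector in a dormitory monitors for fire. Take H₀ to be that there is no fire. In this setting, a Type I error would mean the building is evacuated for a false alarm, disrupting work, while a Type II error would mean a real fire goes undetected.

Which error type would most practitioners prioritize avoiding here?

Type II error

The Type II consequence (a real fire goes undetected) is more severe than the Type I consequence (the building is evacuated for a false alarm, disrupting work).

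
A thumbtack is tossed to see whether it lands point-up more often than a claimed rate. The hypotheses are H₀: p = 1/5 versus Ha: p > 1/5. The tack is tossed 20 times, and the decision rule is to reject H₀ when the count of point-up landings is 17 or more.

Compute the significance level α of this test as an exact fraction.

76081/95367431640625

The Type I error probability is α = P(X ≥ 17) computed under H₀, where X ~ Binomial(20, 1/5).
Adding the binomial terms for j = 17 through 20 with p = 1/5 yields 76081/95367431640625.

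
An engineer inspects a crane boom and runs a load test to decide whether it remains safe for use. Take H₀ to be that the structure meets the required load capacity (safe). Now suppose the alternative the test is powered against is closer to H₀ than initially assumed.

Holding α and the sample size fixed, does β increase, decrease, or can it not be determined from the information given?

It increases.

A smaller true effect puts the Ha sampling distribution closer to H₀, so more of it falls in the non-rejection region.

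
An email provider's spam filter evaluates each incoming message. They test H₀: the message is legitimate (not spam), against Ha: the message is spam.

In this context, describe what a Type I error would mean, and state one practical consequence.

A Type I error is rejecting H₀ when H₀ is true.
Here that means sending the message to the spam folder when actually the message is legitimate (not spam).

A Type I error would mean concluding that the message is spam when in fact the message is legitimate (not spam). Consequence: a legitimate email — possibly an important one — is hidden in the spam folder.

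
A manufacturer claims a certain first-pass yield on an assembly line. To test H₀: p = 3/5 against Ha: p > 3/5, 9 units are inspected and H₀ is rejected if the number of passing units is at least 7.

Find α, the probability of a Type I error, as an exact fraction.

452709/1953125

The Type I error probability is α = P(X ≥ 7) computed under H₀, where X ~ Binomial(9, 3/5).
Summing C(9,j)(3/5)^j(2/5)^{9−j} for j = 7,…,9 gives 452709/1953125.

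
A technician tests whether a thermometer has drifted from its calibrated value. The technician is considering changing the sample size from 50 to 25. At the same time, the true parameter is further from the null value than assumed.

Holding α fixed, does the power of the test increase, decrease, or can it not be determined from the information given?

Cannot be determined from the information given.

The first change alone would make β increase; the second alone would make β decrease. Which effect dominates depends on the magnitudes, which are not given.
Since power = 1 − β, the effect on power is likewise indeterminate.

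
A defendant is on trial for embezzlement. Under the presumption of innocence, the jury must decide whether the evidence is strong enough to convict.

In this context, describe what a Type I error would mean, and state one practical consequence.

With the conventional null hypothesis that the defendant is innocent:
A Type I error is rejecting H₀ when H₀ is true.
Here that means convicting the defendant when actually the defendant is innocent.

A Type I error would mean concluding that the defendant is guilty when in fact the defendant is innocent. Consequence: an innocent person is convicted and punished.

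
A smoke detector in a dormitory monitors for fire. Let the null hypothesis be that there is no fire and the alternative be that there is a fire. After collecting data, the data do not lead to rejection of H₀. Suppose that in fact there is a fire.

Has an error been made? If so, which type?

Type II error

H₀ was not rejected, but H₀ is actually false.
Failing to reject a false null hypothesis is a Type II error (false negative).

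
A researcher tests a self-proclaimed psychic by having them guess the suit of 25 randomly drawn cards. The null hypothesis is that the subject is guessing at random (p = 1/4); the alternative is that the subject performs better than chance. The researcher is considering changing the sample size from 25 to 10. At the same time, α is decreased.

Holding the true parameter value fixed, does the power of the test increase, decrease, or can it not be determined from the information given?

With less data the test statistic is noisier; under Ha, more outcomes land inside the acceptance region. Lowering α raises the bar for rejection; under Ha, the test now fails to reject on outcomes it previously would have rejected. Both changes push β in the same direction.
Since power = 1 − β and β increases, power decreases.

It decreases.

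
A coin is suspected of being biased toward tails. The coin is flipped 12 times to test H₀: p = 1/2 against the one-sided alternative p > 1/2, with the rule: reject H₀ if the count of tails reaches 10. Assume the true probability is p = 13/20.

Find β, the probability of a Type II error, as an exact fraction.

695265215827749/819200000000000

Under the alternative p = 13/20, X ~ Binomial(12, 13/20); β is the probability the test does not reject, P(X < 10).
Equivalently, β = 1 − P(X ≥ 10) = 695265215827749/819200000000000.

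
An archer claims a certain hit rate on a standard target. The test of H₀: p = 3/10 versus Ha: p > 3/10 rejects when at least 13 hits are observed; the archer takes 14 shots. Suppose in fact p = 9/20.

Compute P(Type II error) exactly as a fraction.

Under the alternative p = 9/20, Y ~ Binomial(14, 9/20); β is the probability the test does not reject, P(Y < 13).
Equivalently, β = 1 − P(Y ≥ 13) = 1637985675869982373/1638400000000000000.

1637985675869982373/1638400000000000000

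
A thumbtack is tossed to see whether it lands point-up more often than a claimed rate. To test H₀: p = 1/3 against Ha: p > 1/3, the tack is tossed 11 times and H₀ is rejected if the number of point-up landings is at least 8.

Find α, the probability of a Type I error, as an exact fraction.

Under H₀, Y ~ Binomial(11, 1/3), and α = P(Y ≥ 8).
Summing C(11,j)(1/3)^j(2/3)^{11−j} for j = 8,…,11 gives 521/59049.

521/59049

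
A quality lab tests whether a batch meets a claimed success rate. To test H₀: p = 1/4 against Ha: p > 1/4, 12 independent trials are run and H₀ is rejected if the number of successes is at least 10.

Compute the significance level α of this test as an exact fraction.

Under H₀, S ~ Binomial(12, 1/4), and α = P(S ≥ 10).
Adding the binomial terms for j = 10 through 12 with p = 1/4 yields 631/16777216.

631/16777216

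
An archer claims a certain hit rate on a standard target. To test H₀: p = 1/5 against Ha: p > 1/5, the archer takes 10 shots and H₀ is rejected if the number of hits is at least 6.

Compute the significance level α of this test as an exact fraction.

Under H₀, X ~ Binomial(10, 1/5), and α = P(X ≥ 6).
P(X ≥ 6) = Σ_{j=6}^{10} C(10,j)·(1/5)^j·(4/5)^{10-j} = 62201/9765625.

62201/9765625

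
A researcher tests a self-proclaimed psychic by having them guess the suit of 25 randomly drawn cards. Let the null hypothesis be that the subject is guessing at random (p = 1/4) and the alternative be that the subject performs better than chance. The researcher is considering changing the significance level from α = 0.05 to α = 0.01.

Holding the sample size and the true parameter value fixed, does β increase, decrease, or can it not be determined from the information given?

Tightening α shrinks the rejection region. When Ha holds, fewer sample outcomes clear the stricter threshold, so more fall in the acceptance region.

It increases.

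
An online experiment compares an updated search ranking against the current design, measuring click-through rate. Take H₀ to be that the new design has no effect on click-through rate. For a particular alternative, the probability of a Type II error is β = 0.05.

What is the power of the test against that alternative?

Power = 1 − β = 1 − 0.05 = 0.95.

0.95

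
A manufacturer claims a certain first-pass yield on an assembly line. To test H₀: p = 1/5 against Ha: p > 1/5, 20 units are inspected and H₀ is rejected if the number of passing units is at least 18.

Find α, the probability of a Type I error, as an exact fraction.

Under H₀, Y ~ Binomial(20, 1/5), and α = P(Y ≥ 18).
P(Y ≥ 18) = Σ_{j=18}^{20} C(20,j)·(1/5)^j·(4/5)^{20-j} = 3121/95367431640625.

3121/95367431640625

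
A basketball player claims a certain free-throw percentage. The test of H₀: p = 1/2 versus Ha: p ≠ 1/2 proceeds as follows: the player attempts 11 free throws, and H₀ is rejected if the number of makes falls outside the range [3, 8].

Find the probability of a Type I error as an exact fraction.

67/1024

The significance level is the null-hypothesis probability of the rejection region {≤2} ∪ {≥9}.
By symmetry, α = 2·P(K ≤ 2) = 2·(1 + 11 + 55)/2048 = 134/2048 = 67/1024.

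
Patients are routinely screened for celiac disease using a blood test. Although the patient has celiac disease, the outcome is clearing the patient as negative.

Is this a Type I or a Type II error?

Type II error

The null hypothesis here is that the patient does not have celiac disease.
'Clearing the patient as negative' corresponds to failing to reject H₀.
H₀ was not rejected but H₀ is false — a Type II error (false negative).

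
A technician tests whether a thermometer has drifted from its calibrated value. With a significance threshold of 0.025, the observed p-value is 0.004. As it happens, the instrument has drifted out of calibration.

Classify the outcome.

No error — this is a correct decision.

The conventional null hypothesis is that the instrument is correctly calibrated.
Since p = 0.004 < α = 0.025, H₀ is rejected.
H₀ is false (actually the instrument has drifted out of calibration).
The decision matches the true state — no error.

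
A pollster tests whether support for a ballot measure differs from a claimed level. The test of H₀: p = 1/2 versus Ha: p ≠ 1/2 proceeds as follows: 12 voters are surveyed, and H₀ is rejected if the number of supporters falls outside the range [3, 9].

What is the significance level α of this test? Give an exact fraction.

The significance level is the null-hypothesis probability of the rejection region {≤2} ∪ {≥10}.
By symmetry, α = 2·P(K ≤ 2) = 2·(1 + 12 + 66)/4096 = 158/4096 = 79/2048.

79/2048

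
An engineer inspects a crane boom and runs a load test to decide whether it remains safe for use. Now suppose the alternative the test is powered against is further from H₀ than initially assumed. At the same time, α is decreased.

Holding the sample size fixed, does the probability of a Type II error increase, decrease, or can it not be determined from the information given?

The first change alone would make β decrease; the second alone would make β increase. Which effect dominates depends on the magnitudes, which are not given.

Cannot be determined from the information given.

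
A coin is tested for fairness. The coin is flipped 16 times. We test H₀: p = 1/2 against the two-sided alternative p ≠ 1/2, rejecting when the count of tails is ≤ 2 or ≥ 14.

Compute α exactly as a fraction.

Under H₀, S ~ Binomial(16, 1/2); α is the probability of landing in either tail, P(S ≤ 2) + P(S ≥ 14).
The two tails are symmetric, so α = 2·(1 + 16 + 120)/2^16 = 274/65536 = 137/32768.

137/32768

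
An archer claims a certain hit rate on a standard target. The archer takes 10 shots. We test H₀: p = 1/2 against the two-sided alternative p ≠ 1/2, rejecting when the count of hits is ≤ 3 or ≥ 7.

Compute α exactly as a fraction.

11/32

α = P(X ≤ 3 or X ≥ 7 | p = 1/2), X ~ Binomial(10, 1/2).
The two tails are symmetric, so α = 2·(1 + 10 + 45 + 120)/2^10 = 352/1024 = 11/32.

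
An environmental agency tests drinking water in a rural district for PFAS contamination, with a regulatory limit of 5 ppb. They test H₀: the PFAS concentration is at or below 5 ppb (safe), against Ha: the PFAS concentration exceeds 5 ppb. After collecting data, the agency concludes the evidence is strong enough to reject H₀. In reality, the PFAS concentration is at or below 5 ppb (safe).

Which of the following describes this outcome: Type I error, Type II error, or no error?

H₀ was rejected, but H₀ is actually true.
Rejecting a true null hypothesis is a Type I error (false positive).

Type I error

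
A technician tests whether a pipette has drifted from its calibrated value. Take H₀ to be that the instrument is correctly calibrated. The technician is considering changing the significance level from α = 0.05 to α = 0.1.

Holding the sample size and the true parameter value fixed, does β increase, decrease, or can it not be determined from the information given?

Relaxing α lowers the evidence threshold; under Ha, outcomes that previously fell short now trigger rejection.

It decreases.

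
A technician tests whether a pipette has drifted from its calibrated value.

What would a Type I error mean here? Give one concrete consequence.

With the conventional null hypothesis that the instrument is correctly calibrated:
A Type I error is rejecting H₀ when H₀ is true.
Here that means pulling the instrument for recalibration when actually the instrument is correctly calibrated.

A Type I error would mean concluding that the instrument has drifted out of calibration when in fact the instrument is correctly calibrated. Consequence: a properly working instrument is taken offline unnecessarily.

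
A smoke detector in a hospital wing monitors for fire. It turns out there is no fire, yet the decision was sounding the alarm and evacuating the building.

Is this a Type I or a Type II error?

The null hypothesis here is that there is no fire.
'Sounding the alarm and evacuating the building' corresponds to rejecting H₀.
H₀ was rejected but H₀ is true — a Type I error (false positive).

Type I error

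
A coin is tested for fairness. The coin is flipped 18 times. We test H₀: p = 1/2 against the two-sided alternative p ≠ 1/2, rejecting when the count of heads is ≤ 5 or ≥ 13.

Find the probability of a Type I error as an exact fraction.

1577/16384

Under H₀, X ~ Binomial(18, 1/2); α is the probability of landing in either tail, P(X ≤ 5) + P(X ≥ 13).
The two tails are symmetric, so α = 2·(1 + 18 + 153 + 816 + 3060 + 8568)/2^18 = 25232/262144 = 1577/16384.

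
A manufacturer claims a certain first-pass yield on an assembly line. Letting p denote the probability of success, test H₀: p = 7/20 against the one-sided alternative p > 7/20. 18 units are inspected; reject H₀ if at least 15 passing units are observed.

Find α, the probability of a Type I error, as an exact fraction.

235664205792060577/6553600000000000000000

Under H₀, K ~ Binomial(18, 7/20), and α = P(K ≥ 15).
Summing C(18,j)(7/20)^j(13/20)^{18−j} for j = 15,…,18 gives 235664205792060577/6553600000000000000000.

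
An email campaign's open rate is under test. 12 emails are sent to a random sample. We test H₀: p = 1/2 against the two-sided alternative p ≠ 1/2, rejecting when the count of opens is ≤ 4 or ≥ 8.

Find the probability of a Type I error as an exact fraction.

α = P(S ≤ 4 or S ≥ 8 | p = 1/2), S ~ Binomial(12, 1/2).
The two tails are symmetric, so α = 2·(1 + 12 + 66 + 220 + 495)/2^12 = 1588/4096 = 397/1024.

397/1024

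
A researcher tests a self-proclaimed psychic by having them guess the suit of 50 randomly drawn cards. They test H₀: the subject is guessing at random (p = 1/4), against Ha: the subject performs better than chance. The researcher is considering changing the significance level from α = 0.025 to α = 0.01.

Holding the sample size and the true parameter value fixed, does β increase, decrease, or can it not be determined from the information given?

Lowering α raises the bar for rejection; under Ha, the test now fails to reject on outcomes it previously would have rejected.

It increases.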